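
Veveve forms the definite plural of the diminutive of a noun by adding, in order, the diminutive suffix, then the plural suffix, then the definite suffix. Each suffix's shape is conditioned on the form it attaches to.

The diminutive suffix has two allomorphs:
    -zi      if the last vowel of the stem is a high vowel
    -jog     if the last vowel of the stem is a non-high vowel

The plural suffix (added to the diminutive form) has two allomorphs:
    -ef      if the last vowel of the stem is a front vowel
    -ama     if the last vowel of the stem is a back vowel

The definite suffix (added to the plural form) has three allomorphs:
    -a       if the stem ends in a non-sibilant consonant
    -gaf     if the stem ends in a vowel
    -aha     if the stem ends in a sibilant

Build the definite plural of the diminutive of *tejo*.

Since the last vowel of *tejo* is /o/ (a non-high vowel), it takes -jog, giving *tejojog*.
The diminutive form *tejojog*: last vowel = /o/, a back vowel → -ama → *tejojogama*.
The final sound of the plural form *tejojogama* is /a/, which is a vowel, so the definite suffix is -gaf, giving *tejojogamagaf*.

tejojogamagaf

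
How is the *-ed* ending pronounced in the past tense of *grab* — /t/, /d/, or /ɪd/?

/d/

The stem *grab* ends in a voiced sound other than /d/.
The -ed suffix is realized as /ɪd/ after /t, d/; as /t/ after other voiceless consonants; and as /d/ after other voiced sounds.
So -ed on *grab* is pronounced /d/.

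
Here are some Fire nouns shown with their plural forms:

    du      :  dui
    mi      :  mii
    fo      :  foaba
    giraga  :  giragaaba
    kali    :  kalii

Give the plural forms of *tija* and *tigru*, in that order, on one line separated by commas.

Looking at the last vowel of each stem: -i when the last vowel of the stem is a high vowel (*du*, *mi*, *kali*); -aba when the last vowel of the stem is a non-high vowel (*fo*, *giraga*).
*tija* — last vowel /a/ (a non-high vowel) → -aba → *tijaaba*.
Since the last vowel of *tigru* is /u/ (a high vowel), it takes -i, giving *tigrui*.

tijaaba, tigrui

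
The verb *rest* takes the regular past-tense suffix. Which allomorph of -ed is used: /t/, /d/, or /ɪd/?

/ɪd/

The stem *rest* ends in /t/ or /d/.
The -ed suffix is realized as /ɪd/ after /t, d/; as /t/ after other voiceless consonants; and as /d/ after other voiced sounds.
So -ed on *rest* is pronounced /ɪd/.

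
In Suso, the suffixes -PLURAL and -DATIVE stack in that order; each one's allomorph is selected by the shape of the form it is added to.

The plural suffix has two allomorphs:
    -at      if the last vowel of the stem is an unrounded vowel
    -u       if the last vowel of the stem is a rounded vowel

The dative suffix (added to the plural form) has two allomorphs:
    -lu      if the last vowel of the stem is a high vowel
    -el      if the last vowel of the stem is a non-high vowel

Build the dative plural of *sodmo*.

Since the last vowel of *sodmo* is /o/ (a rounded vowel), it takes -u, giving *sodmou*.
The plural form *sodmou*: last vowel = /u/, a high vowel → -lu → *sodmoulu*.

sodmoulu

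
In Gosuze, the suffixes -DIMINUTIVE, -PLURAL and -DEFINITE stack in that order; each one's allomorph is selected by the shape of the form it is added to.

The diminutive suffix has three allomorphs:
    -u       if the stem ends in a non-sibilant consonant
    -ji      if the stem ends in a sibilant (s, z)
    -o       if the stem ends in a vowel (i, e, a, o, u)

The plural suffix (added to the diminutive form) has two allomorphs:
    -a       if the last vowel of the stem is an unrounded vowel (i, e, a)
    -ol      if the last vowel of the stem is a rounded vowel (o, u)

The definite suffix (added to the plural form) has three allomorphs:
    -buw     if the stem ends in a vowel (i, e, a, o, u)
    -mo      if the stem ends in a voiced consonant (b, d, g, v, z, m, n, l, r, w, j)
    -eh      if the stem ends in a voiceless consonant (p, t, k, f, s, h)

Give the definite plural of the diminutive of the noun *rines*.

*rines* — final sound /s/ (a sibilant) → -ji → *rinesji*.
The last vowel of the diminutive form *rinesji* is /i/, which is an unrounded vowel, so the plural suffix is -a, giving *rinesjia*.
The plural form *rinesjia*: final sound = /a/, a vowel → -buw → *rinesjiabuw*.

rinesjiabuw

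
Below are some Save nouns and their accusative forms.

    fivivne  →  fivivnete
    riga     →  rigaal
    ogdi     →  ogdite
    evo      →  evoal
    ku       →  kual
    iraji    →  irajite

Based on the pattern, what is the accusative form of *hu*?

The suffix is conditioned by the last vowel: -te when the last vowel of the stem is a front vowel (*fivivne*, *ogdi*, *iraji*); -al when the last vowel of the stem is a back vowel (*riga*, *evo*, *ku*).
The last vowel of *hu* is /u/, which is a back vowel, so the suffix is -al, giving *hual*.

hual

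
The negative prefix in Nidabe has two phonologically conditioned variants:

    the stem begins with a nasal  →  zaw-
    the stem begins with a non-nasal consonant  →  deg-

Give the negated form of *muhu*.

The first consonant of *muhu* is /m/, which is a nasal, so the prefix is zaw-, giving *zawmuhu*.

zawmuhu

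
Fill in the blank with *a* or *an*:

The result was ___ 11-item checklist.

The indefinite article is chosen by the initial *sound* of the following word, not its spelling.
The number *11* is spoken "eleven", beginning with /ɪˈlɛvən/ — a vowel sound.
So the article is *an*: The result was an 11-item checklist.

an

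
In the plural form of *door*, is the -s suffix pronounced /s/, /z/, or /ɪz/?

/z/

The stem *door* ends in a voiced non-sibilant sound.
The plural suffix surfaces as /ɪz/ after sibilants, /s/ after other voiceless consonants, and /z/ after other voiced sounds.
So the plural -s on *door* is pronounced /z/.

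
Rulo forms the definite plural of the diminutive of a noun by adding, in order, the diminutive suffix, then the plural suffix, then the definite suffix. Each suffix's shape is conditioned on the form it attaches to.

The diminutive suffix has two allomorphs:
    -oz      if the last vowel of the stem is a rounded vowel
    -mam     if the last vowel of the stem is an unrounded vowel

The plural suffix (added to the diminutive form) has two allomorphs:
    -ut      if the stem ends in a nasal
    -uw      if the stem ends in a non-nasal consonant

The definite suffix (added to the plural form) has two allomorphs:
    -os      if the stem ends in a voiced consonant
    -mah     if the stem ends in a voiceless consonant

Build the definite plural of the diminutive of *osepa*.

osepamamutmah

*osepa*: last vowel = /a/, an unrounded vowel → -mam → *osepamam*.
Since the final consonant of the diminutive form *osepamam* is /m/ (a nasal), it takes -ut, giving *osepamamut*.
Since the final consonant of the plural form *osepamamut* is /t/ (voiceless), it takes -mah, giving *osepamamutmah*.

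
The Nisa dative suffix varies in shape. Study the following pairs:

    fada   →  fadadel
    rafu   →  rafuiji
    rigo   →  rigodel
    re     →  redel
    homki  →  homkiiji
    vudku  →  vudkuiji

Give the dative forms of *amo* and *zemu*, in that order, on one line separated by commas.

amodel, zemuiji

The alternation tracks the last vowel of the stem — -iji when the last vowel of the stem is a high vowel (*rafu*, *homki*, *vudku*); -del when the last vowel of the stem is a non-high vowel (*fada*, *rigo*, *re*).
*amo*: last vowel = /o/, a non-high vowel → -del → *amodel*.
The last vowel of *zemu* is /u/, which is a high vowel, so the suffix is -iji, giving *zemuiji*.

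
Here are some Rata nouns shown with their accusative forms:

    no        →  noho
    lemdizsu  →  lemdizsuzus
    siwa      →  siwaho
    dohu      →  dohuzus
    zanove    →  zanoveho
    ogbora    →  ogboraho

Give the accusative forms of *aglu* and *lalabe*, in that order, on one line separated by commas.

The suffix is conditioned by the last vowel: -zus when the last vowel of the stem is a high vowel (*lemdizsu*, *dohu*); -ho when the last vowel of the stem is a non-high vowel (*no*, *siwa*, *zanove*, *ogbora*).
*aglu*: last vowel = /u/, a high vowel → -zus → *agluzus*.
The last vowel of *lalabe* is /e/, which is a non-high vowel, so the suffix is -ho, giving *lalabeho*.

agluzus, lalabeho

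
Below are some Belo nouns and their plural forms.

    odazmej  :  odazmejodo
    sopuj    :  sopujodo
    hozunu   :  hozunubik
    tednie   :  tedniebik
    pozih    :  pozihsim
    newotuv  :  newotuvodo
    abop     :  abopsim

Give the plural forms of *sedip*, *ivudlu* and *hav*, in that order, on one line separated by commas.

The alternation tracks the final sound of the stem — -sim when the stem ends in a voiceless consonant (*pozih*, *abop*); -odo when the stem ends in a voiced consonant (*odazmej*, *sopuj*, *newotuv*); -bik when the stem ends in a vowel (*hozunu*, *tednie*).
The final sound of *sedip* is /p/, which is a voiceless consonant, so the suffix is -sim, giving *sedipsim*.
*ivudlu* — final sound /u/ (a vowel) → -bik → *ivudlubik*.
*hav* — final sound /v/ (a voiced consonant) → -odo → *havodo*.

sedipsim, ivudlubik, havodo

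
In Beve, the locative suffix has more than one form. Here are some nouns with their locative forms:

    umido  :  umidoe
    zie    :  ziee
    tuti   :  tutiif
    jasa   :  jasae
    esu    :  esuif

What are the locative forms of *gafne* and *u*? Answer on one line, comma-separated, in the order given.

gafnee, uif

The suffix is conditioned by the last vowel: -if when the last vowel of the stem is a high vowel (*tuti*, *esu*); -e when the last vowel of the stem is a non-high vowel (*umido*, *zie*, *jasa*).
*gafne* — last vowel /e/ (a non-high vowel) → -e → *gafnee*.
*u* — last vowel /u/ (a high vowel) → -if → *uif*.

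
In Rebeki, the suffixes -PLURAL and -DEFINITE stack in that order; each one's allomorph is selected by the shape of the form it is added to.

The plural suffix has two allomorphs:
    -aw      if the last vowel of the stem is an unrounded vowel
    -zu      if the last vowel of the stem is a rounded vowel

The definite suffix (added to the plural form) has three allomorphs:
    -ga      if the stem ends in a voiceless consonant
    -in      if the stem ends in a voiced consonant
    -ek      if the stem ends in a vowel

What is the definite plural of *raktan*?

raktanawin

*raktan*: last vowel = /a/, an unrounded vowel → -aw → *raktanaw*.
Since the final sound of the plural form *raktanaw* is /w/ (a voiced consonant), it takes -in, giving *raktanawin*.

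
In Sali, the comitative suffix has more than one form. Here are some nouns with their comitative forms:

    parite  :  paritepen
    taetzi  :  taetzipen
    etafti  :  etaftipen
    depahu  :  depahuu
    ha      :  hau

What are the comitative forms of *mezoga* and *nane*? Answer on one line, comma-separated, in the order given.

mezogau, nanepen

The pattern is front/back vowel harmony: -pen when the last vowel of the stem is a front vowel (*parite*, *taetzi*, *etafti*); -u when the last vowel of the stem is a back vowel (*depahu*, *ha*).
Since the last vowel of *mezoga* is /a/ (a back vowel), it takes -u, giving *mezogau*.
The last vowel of *nane* is /e/, which is a front vowel, so the suffix is -pen, giving *nanepen*.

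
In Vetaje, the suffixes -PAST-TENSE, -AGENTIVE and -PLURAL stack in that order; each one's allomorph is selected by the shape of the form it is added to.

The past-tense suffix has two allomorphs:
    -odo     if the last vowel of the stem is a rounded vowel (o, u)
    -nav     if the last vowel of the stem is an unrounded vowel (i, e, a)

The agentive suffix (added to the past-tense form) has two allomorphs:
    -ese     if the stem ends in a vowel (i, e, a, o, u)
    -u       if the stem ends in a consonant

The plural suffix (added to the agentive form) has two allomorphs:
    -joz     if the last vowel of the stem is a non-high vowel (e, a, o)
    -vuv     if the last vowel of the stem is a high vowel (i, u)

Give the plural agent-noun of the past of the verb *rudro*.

*rudro*: last vowel = /o/, a rounded vowel → -odo → *rudroodo*.
Since the final sound of the past-tense form *rudroodo* is /o/ (a vowel), it takes -ese, giving *rudroodoese*.
The last vowel of the agentive form *rudroodoese* is /e/, which is a non-high vowel, so the plural suffix is -joz, giving *rudroodoesejoz*.

rudroodoesejoz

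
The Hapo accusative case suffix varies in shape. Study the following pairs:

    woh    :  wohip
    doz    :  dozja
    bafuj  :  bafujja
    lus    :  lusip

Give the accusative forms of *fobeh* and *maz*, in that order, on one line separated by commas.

fobehip, mazja

Looking at the final consonant of each stem: -ip when the stem ends in a voiceless consonant (*woh*, *lus*); -ja when the stem ends in a voiced consonant (*doz*, *bafuj*).
Since the final consonant of *fobeh* is /h/ (voiceless), it takes -ip, giving *fobehip*.
Since the final consonant of *maz* is /z/ (voiced), it takes -ja, giving *mazja*.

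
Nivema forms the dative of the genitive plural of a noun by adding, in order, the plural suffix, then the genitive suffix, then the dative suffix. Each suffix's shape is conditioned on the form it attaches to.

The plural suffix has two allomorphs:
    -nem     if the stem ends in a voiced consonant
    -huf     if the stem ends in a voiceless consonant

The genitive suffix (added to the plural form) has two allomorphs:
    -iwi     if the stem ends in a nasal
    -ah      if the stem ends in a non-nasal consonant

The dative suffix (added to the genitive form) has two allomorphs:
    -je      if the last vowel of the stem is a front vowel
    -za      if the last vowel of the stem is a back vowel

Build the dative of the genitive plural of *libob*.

libobnemiwije

*libob* — final consonant /b/ (voiced) → -nem → *libobnem*.
The final consonant of the plural form *libobnem* is /m/, which is a nasal, so the genitive suffix is -iwi, giving *libobnemiwi*.
The genitive form *libobnemiwi* — last vowel /i/ (a front vowel) → -je → *libobnemiwije*.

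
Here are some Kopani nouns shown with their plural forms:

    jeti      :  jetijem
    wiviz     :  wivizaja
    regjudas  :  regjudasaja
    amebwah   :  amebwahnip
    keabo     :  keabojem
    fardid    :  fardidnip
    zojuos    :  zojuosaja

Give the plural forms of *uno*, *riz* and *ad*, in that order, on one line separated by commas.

unojem, rizaja, adnip

The pattern is sibilance of the final sound: -aja when the stem ends in a sibilant (*wiviz*, *regjudas*, *zojuos*); -nip when the stem ends in a non-sibilant consonant (*amebwah*, *fardid*); -jem when the stem ends in a vowel (*jeti*, *keabo*).
*uno*: final sound = /o/, a vowel → -jem → *unojem*.
*riz*: final sound = /z/, a sibilant → -aja → *rizaja*.
*ad*: final sound = /d/, a non-sibilant consonant → -nip → *adnip*.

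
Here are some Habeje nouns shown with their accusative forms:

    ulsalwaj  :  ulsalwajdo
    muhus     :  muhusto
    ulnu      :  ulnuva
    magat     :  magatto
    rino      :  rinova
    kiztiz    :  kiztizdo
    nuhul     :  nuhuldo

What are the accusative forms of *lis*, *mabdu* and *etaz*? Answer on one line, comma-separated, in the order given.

listo, mabduva, etazdo

The pattern is voicing of the final sound: -to when the stem ends in a voiceless consonant (*muhus*, *magat*); -do when the stem ends in a voiced consonant (*ulsalwaj*, *kiztiz*, *nuhul*); -va when the stem ends in a vowel (*ulnu*, *rino*).
The final sound of *lis* is /s/, which is a voiceless consonant, so the suffix is -to, giving *listo*.
Since the final sound of *mabdu* is /u/ (a vowel), it takes -va, giving *mabduva*.
*etaz* — final sound /z/ (a voiced consonant) → -do → *etazdo*.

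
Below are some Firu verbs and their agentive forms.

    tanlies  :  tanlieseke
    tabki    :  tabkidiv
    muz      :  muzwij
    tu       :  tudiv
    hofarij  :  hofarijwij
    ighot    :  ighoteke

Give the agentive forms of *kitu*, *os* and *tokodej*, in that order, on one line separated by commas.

kitudiv, oseke, tokodejwij

The pattern is voicing of the final sound: -eke when the stem ends in a voiceless consonant (*tanlies*, *ighot*); -wij when the stem ends in a voiced consonant (*muz*, *hofarij*); -div when the stem ends in a vowel (*tabki*, *tu*).
*kitu* — final sound /u/ (a vowel) → -div → *kitudiv*.
The final sound of *os* is /s/, which is a voiceless consonant, so the suffix is -eke, giving *oseke*.
The final sound of *tokodej* is /j/, which is a voiced consonant, so the suffix is -wij, giving *tokodejwij*.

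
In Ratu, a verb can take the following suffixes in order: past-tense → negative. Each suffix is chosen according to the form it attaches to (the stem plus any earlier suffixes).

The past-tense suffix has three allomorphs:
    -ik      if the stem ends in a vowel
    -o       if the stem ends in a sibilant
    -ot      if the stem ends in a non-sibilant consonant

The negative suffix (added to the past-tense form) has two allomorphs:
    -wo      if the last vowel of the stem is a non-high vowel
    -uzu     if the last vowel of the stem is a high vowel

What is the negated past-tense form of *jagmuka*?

The final sound of *jagmuka* is /a/, which is a vowel, so the past-tense suffix is -ik, giving *jagmukaik*.
The past-tense form *jagmukaik* — last vowel /i/ (a high vowel) → -uzu → *jagmukaikuzu*.

jagmukaikuzu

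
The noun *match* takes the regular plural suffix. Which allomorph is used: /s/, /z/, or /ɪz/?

/ɪz/

The stem *match* ends in a sibilant (/s, z, ʃ, ʒ, tʃ, dʒ/).
The plural suffix surfaces as /ɪz/ after sibilants, /s/ after other voiceless consonants, and /z/ after other voiced sounds.
So the plural -s on *match* is pronounced /ɪz/.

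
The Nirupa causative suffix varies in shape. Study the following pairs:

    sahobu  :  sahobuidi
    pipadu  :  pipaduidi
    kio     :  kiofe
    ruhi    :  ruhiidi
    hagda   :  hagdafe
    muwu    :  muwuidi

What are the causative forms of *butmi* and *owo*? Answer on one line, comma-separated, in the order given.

butmiidi, owofe

The alternation tracks the last vowel of the stem — -idi when the last vowel of the stem is a high vowel (*sahobu*, *pipadu*, *ruhi*, *muwu*); -fe when the last vowel of the stem is a non-high vowel (*kio*, *hagda*).
Since the last vowel of *butmi* is /i/ (a high vowel), it takes -idi, giving *butmiidi*.
The last vowel of *owo* is /o/, which is a non-high vowel, so the suffix is -fe, giving *owofe*.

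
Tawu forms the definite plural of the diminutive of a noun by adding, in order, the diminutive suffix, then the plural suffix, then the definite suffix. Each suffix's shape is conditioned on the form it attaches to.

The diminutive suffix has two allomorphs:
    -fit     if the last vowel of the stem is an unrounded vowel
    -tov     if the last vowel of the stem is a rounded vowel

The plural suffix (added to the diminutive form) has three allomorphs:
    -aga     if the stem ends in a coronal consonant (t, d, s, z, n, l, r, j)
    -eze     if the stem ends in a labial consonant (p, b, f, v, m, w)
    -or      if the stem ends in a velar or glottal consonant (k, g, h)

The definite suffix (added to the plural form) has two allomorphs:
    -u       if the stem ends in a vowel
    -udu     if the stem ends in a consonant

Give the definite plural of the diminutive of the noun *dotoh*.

dotohtovezeu

Since the last vowel of *dotoh* is /o/ (a rounded vowel), it takes -tov, giving *dotohtov*.
The diminutive form *dotohtov* — final consonant /v/ (labial) → -eze → *dotohtoveze*.
The final sound of the plural form *dotohtoveze* is /e/, which is a vowel, so the definite suffix is -u, giving *dotohtovezeu*.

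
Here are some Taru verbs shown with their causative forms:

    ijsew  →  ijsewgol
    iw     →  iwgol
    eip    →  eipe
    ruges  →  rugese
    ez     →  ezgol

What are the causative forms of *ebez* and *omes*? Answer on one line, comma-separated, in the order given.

ebezgol, omese

Looking at the final consonant of each stem: -e when the stem ends in a voiceless consonant (*eip*, *ruges*); -gol when the stem ends in a voiced consonant (*ijsew*, *iw*, *ez*).
Since the final consonant of *ebez* is /z/ (voiced), it takes -gol, giving *ebezgol*.
*omes*: final consonant = /s/, voiceless → -e → *omese*.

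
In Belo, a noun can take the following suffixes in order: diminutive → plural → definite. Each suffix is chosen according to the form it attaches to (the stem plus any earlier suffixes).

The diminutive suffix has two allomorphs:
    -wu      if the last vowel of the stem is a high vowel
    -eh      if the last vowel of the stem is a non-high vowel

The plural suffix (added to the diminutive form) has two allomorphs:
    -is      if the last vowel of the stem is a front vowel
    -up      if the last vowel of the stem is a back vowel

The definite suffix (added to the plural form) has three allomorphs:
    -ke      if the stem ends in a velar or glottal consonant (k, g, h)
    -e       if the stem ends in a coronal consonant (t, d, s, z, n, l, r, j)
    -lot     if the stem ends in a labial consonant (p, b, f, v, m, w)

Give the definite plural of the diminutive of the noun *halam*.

*halam*: last vowel = /a/, a non-high vowel → -eh → *halameh*.
The diminutive form *halameh* — last vowel /e/ (a front vowel) → -is → *halamehis*.
The final consonant of the plural form *halamehis* is /s/, which is coronal, so the definite suffix is -e, giving *halamehise*.

halamehise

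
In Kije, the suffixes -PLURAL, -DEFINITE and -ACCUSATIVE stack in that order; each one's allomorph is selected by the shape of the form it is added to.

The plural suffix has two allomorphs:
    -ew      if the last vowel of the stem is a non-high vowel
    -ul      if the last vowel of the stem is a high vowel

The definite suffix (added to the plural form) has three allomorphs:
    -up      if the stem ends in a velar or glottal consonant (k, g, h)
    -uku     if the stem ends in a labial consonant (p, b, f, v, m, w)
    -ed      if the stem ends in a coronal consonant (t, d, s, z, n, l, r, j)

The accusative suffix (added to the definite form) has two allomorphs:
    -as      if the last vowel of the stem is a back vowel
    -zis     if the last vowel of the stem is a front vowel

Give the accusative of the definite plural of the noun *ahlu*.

ahluuledzis

*ahlu* — last vowel /u/ (a high vowel) → -ul → *ahluul*.
The final consonant of the plural form *ahluul* is /l/, which is coronal, so the definite suffix is -ed, giving *ahluuled*.
The definite form *ahluuled*: last vowel = /e/, a front vowel → -zis → *ahluuledzis*.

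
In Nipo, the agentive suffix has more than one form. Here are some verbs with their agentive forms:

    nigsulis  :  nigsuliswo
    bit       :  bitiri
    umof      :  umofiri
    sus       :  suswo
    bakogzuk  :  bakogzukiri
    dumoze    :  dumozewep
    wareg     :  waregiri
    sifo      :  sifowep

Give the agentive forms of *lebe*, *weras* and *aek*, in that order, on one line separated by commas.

lebewep, weraswo, aekiri

The alternation tracks the final sound of the stem — -wo when the stem ends in a sibilant (*nigsulis*, *sus*); -iri when the stem ends in a non-sibilant consonant (*bit*, *umof*, *bakogzuk*, *wareg*); -wep when the stem ends in a vowel (*dumoze*, *sifo*).
*lebe* — final sound /e/ (a vowel) → -wep → *lebewep*.
*weras*: final sound = /s/, a sibilant → -wo → *weraswo*.
The final sound of *aek* is /k/, which is a non-sibilant consonant, so the suffix is -iri, giving *aekiri*.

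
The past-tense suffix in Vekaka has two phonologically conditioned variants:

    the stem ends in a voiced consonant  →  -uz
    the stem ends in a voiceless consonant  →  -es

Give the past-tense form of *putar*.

*putar* — final consonant /r/ (voiced) → -uz → *putaruz*.

putaruz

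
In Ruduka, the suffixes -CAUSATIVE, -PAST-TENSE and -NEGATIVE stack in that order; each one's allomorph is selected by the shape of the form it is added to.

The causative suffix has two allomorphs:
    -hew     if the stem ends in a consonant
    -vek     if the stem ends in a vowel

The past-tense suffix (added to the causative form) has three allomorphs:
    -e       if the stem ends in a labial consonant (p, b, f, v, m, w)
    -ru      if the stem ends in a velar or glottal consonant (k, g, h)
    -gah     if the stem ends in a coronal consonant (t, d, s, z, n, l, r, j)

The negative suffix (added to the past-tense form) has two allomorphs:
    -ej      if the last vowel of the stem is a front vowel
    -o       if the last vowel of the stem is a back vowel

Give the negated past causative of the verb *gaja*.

The final sound of *gaja* is /a/, which is a vowel, so the causative suffix is -vek, giving *gajavek*.
Since the final consonant of the causative form *gajavek* is /k/ (velar/glottal), it takes -ru, giving *gajavekru*.
Since the last vowel of the past-tense form *gajavekru* is /u/ (a back vowel), it takes -o, giving *gajavekruo*.

gajavekruo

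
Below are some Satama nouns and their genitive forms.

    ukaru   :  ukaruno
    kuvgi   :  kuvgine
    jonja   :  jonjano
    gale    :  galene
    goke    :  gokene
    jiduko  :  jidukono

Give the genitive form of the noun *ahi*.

ahine

The pattern is front/back vowel harmony: -ne when the last vowel of the stem is a front vowel (*kuvgi*, *gale*, *goke*); -no when the last vowel of the stem is a back vowel (*ukaru*, *jonja*, *jiduko*).
*ahi* — last vowel /i/ (a front vowel) → -ne → *ahine*.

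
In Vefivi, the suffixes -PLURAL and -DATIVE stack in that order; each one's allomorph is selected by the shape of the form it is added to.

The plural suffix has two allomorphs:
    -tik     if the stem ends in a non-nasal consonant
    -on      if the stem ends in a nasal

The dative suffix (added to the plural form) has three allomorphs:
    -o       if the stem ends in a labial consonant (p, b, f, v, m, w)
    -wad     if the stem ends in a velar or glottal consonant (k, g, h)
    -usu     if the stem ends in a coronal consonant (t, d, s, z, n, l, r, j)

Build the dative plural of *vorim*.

vorimonusu

Since the final consonant of *vorim* is /m/ (a nasal), it takes -on, giving *vorimon*.
The final consonant of the plural form *vorimon* is /n/, which is coronal, so the dative suffix is -usu, giving *vorimonusu*.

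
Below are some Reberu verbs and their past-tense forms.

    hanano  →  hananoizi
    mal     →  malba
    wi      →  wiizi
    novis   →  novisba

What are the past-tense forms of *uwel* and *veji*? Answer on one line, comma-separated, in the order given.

uwelba, vejiizi

The alternation tracks the final sound of the stem — -ba when the stem ends in a consonant (*mal*, *novis*); -izi when the stem ends in a vowel (*hanano*, *wi*).
Since the final sound of *uwel* is /l/ (a consonant), it takes -ba, giving *uwelba*.
Since the final sound of *veji* is /i/ (a vowel), it takes -izi, giving *vejiizi*.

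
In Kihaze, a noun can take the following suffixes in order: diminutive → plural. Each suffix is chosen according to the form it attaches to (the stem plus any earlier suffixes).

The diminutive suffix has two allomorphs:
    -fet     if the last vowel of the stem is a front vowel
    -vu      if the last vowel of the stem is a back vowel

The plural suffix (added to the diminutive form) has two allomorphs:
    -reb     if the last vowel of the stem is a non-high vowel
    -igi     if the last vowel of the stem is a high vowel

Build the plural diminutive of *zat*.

*zat*: last vowel = /a/, a back vowel → -vu → *zatvu*.
The diminutive form *zatvu* — last vowel /u/ (a high vowel) → -igi → *zatvuigi*.

zatvuigi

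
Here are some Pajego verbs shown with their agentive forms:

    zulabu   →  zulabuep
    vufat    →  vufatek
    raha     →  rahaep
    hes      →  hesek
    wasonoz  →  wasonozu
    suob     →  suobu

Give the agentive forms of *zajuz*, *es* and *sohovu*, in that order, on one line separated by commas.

zajuzu, esek, sohovuep

The suffix is conditioned by the final sound: -ek when the stem ends in a voiceless consonant (*vufat*, *hes*); -u when the stem ends in a voiced consonant (*wasonoz*, *suob*); -ep when the stem ends in a vowel (*zulabu*, *raha*).
Since the final sound of *zajuz* is /z/ (a voiced consonant), it takes -u, giving *zajuzu*.
*es*: final sound = /s/, a voiceless consonant → -ek → *esek*.
*sohovu* — final sound /u/ (a vowel) → -ep → *sohovuep*.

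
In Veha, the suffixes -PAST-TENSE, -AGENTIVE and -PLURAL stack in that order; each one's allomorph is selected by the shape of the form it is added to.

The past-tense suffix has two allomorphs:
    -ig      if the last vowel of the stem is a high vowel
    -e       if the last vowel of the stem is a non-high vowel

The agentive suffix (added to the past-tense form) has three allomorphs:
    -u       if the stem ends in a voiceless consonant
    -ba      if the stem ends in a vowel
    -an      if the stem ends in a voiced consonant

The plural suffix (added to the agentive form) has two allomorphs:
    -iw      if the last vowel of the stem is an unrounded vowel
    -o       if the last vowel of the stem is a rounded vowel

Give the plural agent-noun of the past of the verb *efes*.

efesebaiw

The last vowel of *efes* is /e/, which is a non-high vowel, so the past-tense suffix is -e, giving *efese*.
The past-tense form *efese*: final sound = /e/, a vowel → -ba → *efeseba*.
The agentive form *efeseba*: last vowel = /a/, an unrounded vowel → -iw → *efesebaiw*.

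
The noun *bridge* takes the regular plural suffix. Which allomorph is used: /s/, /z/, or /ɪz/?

The stem *bridge* ends in a sibilant (/s, z, ʃ, ʒ, tʃ, dʒ/).
The plural suffix surfaces as /ɪz/ after sibilants, /s/ after other voiceless consonants, and /z/ after other voiced sounds.
So the plural -s on *bridge* is pronounced /ɪz/.

/ɪz/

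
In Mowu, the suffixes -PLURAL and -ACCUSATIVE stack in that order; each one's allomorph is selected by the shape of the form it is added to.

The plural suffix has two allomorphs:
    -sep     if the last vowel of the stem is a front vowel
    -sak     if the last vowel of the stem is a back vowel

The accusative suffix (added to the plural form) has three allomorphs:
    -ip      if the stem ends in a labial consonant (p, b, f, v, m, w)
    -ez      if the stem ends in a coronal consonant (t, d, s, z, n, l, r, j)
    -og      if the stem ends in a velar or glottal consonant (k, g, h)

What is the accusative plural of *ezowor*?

*ezowor*: last vowel = /o/, a back vowel → -sak → *ezoworsak*.
Since the final consonant of the plural form *ezoworsak* is /k/ (velar/glottal), it takes -og, giving *ezoworsakog*.

ezoworsakog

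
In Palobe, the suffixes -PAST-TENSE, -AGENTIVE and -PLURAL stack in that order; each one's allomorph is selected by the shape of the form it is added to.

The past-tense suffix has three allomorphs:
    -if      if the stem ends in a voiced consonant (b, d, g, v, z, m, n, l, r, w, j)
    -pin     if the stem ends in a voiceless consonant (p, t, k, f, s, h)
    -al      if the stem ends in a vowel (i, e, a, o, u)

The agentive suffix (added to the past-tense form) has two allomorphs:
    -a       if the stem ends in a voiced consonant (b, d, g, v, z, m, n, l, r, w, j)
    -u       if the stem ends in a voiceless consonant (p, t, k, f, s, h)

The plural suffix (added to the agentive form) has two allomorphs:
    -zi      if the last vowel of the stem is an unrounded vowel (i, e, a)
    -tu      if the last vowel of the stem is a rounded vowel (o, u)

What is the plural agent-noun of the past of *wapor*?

*wapor* — final sound /r/ (a voiced consonant) → -if → *waporif*.
The final consonant of the past-tense form *waporif* is /f/, which is voiceless, so the agentive suffix is -u, giving *waporifu*.
The agentive form *waporifu*: last vowel = /u/, a rounded vowel → -tu → *waporifutu*.

waporifutu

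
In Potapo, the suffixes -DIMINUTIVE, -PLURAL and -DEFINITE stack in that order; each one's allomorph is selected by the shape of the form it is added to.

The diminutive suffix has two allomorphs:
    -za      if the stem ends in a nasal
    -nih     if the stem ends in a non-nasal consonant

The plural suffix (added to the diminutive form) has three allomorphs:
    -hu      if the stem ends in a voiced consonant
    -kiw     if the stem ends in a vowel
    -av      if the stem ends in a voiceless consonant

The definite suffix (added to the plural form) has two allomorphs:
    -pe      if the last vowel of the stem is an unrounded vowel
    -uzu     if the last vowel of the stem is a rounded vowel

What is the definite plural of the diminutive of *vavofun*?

vavofunzakiwpe

The final consonant of *vavofun* is /n/, which is a nasal, so the diminutive suffix is -za, giving *vavofunza*.
The final sound of the diminutive form *vavofunza* is /a/, which is a vowel, so the plural suffix is -kiw, giving *vavofunzakiw*.
The plural form *vavofunzakiw*: last vowel = /i/, an unrounded vowel → -pe → *vavofunzakiwpe*.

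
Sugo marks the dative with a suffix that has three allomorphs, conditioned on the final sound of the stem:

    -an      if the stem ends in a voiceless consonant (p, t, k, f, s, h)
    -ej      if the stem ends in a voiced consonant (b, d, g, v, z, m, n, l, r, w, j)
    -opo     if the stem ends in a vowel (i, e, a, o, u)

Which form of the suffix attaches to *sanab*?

Since the final sound of *sanab* is /b/ (a voiced consonant), it takes -ej.

-ej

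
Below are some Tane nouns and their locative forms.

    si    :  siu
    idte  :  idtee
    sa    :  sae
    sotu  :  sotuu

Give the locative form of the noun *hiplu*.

hipluu

The pattern is height harmony: -u when the last vowel of the stem is a high vowel (*si*, *sotu*); -e when the last vowel of the stem is a non-high vowel (*idte*, *sa*).
The last vowel of *hiplu* is /u/, which is a high vowel, so the suffix is -u, giving *hipluu*.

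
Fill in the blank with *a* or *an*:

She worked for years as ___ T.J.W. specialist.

The indefinite article is chosen by the initial *sound* of the following word, not its spelling.
The initialism *T.J.W.* is read letter by letter; the first letter, T, is pronounced /tiː/, which begins with a consonant sound.
So the article is *a*: She worked for years as a T.J.W. specialist.

a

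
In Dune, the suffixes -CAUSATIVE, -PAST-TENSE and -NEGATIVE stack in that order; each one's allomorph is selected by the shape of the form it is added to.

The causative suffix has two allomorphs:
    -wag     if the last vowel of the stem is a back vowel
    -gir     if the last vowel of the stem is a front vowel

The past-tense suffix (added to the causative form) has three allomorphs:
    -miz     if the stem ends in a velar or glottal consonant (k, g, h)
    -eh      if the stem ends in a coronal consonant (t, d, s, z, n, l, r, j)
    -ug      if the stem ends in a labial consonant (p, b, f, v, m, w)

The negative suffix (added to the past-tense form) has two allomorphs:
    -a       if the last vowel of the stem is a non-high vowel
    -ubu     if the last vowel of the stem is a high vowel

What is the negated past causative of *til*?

*til* — last vowel /i/ (a front vowel) → -gir → *tilgir*.
The causative form *tilgir*: final consonant = /r/, coronal → -eh → *tilgireh*.
The past-tense form *tilgireh* — last vowel /e/ (a non-high vowel) → -a → *tilgireha*.

tilgireha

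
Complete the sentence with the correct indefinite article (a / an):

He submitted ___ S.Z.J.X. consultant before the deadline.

an

The indefinite article is chosen by the initial *sound* of the following word, not its spelling.
The initialism *S.Z.J.X.* is read letter by letter; the first letter, S, is pronounced /ɛs/, which begins with a vowel sound.
So the article is *an*: He submitted an S.Z.J.X. consultant before the deadline.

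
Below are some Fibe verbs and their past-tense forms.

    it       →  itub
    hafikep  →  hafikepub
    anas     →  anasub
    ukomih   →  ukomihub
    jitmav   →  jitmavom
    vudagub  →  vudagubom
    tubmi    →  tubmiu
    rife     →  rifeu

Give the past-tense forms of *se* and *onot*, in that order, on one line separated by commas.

The suffix is conditioned by the final sound: -ub when the stem ends in a voiceless consonant (*it*, *hafikep*, *anas*, *ukomih*); -om when the stem ends in a voiced consonant (*jitmav*, *vudagub*); -u when the stem ends in a vowel (*tubmi*, *rife*).
Since the final sound of *se* is /e/ (a vowel), it takes -u, giving *seu*.
*onot*: final sound = /t/, a voiceless consonant → -ub → *onotub*.

seu, onotub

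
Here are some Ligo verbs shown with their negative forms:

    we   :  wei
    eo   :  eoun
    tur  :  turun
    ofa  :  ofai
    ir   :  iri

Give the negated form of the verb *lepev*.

The alternation tracks the last vowel of the stem — -un when the last vowel of the stem is a rounded vowel (*eo*, *tur*); -i when the last vowel of the stem is an unrounded vowel (*we*, *ofa*, *ir*).
*lepev* — last vowel /e/ (an unrounded vowel) → -i → *lepevi*.

lepevi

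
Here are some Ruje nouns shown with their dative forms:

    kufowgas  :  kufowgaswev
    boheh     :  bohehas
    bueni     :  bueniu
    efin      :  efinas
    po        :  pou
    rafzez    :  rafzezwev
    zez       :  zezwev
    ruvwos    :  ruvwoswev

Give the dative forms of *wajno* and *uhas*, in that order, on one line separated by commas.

wajnou, uhaswev

The alternation tracks the final sound of the stem — -wev when the stem ends in a sibilant (*kufowgas*, *rafzez*, *zez*, *ruvwos*); -as when the stem ends in a non-sibilant consonant (*boheh*, *efin*); -u when the stem ends in a vowel (*bueni*, *po*).
*wajno* — final sound /o/ (a vowel) → -u → *wajnou*.
The final sound of *uhas* is /s/, which is a sibilant, so the suffix is -wev, giving *uhaswev*.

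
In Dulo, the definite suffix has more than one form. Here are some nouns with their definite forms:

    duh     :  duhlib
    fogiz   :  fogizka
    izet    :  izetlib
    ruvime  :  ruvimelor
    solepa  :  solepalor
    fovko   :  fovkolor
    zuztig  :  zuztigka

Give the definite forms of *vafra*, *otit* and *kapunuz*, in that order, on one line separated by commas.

vafralor, otitlib, kapunuzka

The alternation tracks the final sound of the stem — -lib when the stem ends in a voiceless consonant (*duh*, *izet*); -ka when the stem ends in a voiced consonant (*fogiz*, *zuztig*); -lor when the stem ends in a vowel (*ruvime*, *solepa*, *fovko*).
*vafra*: final sound = /a/, a vowel → -lor → *vafralor*.
*otit*: final sound = /t/, a voiceless consonant → -lib → *otitlib*.
The final sound of *kapunuz* is /z/, which is a voiced consonant, so the suffix is -ka, giving *kapunuzka*.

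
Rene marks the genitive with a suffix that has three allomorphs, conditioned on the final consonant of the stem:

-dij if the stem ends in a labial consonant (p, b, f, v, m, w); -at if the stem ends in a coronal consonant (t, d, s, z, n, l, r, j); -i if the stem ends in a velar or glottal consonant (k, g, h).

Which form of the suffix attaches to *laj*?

*laj* — final consonant /j/ (coronal) → -at.

-at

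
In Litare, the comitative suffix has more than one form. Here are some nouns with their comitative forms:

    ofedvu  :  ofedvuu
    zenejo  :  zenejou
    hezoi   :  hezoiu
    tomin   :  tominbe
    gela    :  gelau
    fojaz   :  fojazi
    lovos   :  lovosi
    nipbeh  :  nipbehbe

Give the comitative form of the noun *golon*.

golonbe

Looking at the final sound of each stem: -i when the stem ends in a sibilant (*fojaz*, *lovos*); -be when the stem ends in a non-sibilant consonant (*tomin*, *nipbeh*); -u when the stem ends in a vowel (*ofedvu*, *zenejo*, *hezoi*, *gela*).
*golon* — final sound /n/ (a non-sibilant consonant) → -be → *golonbe*.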